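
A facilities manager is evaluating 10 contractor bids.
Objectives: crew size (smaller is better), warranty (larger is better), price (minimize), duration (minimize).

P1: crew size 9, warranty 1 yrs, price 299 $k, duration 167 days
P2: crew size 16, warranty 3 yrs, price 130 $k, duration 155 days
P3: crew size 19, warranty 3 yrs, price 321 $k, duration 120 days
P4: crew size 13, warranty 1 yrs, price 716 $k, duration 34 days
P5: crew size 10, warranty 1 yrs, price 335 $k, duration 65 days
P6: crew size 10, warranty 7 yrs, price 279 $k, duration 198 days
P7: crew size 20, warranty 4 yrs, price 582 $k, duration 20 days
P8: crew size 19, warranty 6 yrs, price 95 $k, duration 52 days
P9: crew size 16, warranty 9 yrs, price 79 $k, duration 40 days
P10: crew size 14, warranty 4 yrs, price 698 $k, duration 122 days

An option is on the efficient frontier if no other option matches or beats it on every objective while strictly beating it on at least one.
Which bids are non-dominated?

P1: not dominated (best crew size).
P2: dominated by P9 (crew size 16≤16, warranty 9≥3, price 79≤130, duration 40≤155).
P3: dominated by P8 (crew size 19≤19, warranty 6≥3, price 95≤321, duration 52≤120).
P4: not dominated.
P5: not dominated.
P6: not dominated.
P7: not dominated (best duration).
P8: dominated by P9 (crew size 16≤19, warranty 9≥6, price 79≤95, duration 40≤52).
P9: not dominated (best warranty).
P10: not dominated.

P1, P4, P5, P6, P7, P9, P10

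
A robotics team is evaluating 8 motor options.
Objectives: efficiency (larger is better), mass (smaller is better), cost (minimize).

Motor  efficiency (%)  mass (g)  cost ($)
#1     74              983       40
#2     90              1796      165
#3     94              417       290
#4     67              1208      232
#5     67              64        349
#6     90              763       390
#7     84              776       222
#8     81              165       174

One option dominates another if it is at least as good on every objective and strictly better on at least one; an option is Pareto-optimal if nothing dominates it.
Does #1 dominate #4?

#1 vs #4: efficiency 74≥67, mass 983≤1208, cost 40≤232 — #1 is at least as good on every objective with at least one strict improvement.

Yes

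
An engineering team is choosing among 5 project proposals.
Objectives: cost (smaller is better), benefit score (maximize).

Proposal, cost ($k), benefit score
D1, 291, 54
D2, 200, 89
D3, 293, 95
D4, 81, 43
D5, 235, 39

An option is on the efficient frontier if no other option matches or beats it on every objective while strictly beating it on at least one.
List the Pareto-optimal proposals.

D1: dominated by D2 (cost 200≤291, benefit score 89≥54).
D2: not dominated.
D3: not dominated (best benefit score).
D4: not dominated (best cost).
D5: dominated by D2 (cost 200≤235, benefit score 89≥39).

D2, D3, D4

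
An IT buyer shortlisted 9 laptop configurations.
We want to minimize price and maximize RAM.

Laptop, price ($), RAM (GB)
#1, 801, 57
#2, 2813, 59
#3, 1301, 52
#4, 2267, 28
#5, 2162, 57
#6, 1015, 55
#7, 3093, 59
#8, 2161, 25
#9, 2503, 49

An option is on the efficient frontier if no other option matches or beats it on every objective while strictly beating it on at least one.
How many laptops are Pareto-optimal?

#1: not dominated (best price).
#2: not dominated.
#3: dominated by #1 (price 801≤1301, RAM 57≥52).
#4: dominated by #1 (price 801≤2267, RAM 57≥28).
#5: dominated by #1 (price 801≤2162, RAM 57≥57).
#6: dominated by #1 (price 801≤1015, RAM 57≥55).
#7: dominated by #2 (price 2813≤3093, RAM 59≥59).
#8: dominated by #1 (price 801≤2161, RAM 57≥25).
#9: dominated by #1 (price 801≤2503, RAM 57≥49).
Pareto-optimal: #1, #2 → 2.

2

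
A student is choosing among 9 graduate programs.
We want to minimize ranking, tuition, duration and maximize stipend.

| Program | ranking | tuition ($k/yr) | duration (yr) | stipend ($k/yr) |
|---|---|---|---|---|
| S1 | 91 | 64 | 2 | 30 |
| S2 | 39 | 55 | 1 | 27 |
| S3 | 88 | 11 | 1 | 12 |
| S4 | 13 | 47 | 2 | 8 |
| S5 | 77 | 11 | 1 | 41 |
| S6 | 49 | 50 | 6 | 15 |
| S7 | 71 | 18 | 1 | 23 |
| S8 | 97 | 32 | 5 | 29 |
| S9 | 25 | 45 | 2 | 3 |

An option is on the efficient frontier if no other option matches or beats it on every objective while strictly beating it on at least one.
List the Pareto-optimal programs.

S2, S4, S5, S6, S7, S9

S1: dominated by S5 (ranking 77≤91, tuition 11≤64, duration 1≤2, stipend 41≥30).
S2: not dominated.
S3: dominated by S5 (ranking 77≤88, tuition 11≤11, duration 1≤1, stipend 41≥12).
S4: not dominated (best ranking).
S5: not dominated (best stipend).
S6: not dominated.
S7: not dominated.
S8: dominated by S5 (ranking 77≤97, tuition 11≤32, duration 1≤5, stipend 41≥29).
S9: not dominated.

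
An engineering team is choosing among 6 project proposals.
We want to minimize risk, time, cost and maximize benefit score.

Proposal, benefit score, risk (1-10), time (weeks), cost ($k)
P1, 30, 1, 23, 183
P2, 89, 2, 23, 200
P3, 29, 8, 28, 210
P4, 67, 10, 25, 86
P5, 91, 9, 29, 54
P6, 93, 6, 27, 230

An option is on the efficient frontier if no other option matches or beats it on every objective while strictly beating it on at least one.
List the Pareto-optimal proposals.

P1, P2, P4, P5, P6

P1: not dominated (best risk).
P2: not dominated.
P3: dominated by P1 (benefit score 30≥29, risk 1≤8, time 23≤28, cost 183≤210).
P4: not dominated.
P5: not dominated (best cost).
P6: not dominated (best benefit score).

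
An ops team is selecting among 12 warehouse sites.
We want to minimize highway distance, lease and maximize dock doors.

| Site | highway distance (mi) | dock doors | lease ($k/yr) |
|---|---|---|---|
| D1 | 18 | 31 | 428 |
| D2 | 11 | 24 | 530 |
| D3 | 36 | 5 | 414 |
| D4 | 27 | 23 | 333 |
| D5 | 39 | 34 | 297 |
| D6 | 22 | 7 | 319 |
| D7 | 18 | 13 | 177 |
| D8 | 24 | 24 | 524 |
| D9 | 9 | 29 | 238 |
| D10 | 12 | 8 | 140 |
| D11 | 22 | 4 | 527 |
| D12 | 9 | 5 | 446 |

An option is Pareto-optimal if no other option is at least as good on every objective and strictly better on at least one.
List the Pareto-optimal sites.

D1: not dominated.
D2: dominated by D9 (highway distance 9≤11, dock doors 29≥24, lease 238≤530).
D3: dominated by D4 (highway distance 27≤36, dock doors 23≥5, lease 333≤414).
D4: dominated by D9 (highway distance 9≤27, dock doors 29≥23, lease 238≤333).
D5: not dominated (best dock doors).
D6: dominated by D7 (highway distance 18≤22, dock doors 13≥7, lease 177≤319).
D7: not dominated.
D8: dominated by D1 (highway distance 18≤24, dock doors 31≥24, lease 428≤524).
D9: not dominated.
D10: not dominated (best lease).
D11: dominated by D1 (highway distance 18≤22, dock doors 31≥4, lease 428≤527).
D12: dominated by D9 (highway distance 9≤9, dock doors 29≥5, lease 238≤446).

D1, D5, D7, D9, D10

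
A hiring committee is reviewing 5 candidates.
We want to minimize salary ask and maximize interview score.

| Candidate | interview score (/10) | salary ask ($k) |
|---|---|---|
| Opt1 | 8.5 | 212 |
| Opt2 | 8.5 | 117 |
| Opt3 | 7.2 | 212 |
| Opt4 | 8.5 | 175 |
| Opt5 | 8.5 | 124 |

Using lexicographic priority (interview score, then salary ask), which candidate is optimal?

First maximize interview score: best is 8.5, kept {Opt1, Opt2, Opt4, Opt5}.
Then minimize salary ask: best is 117, kept {Opt2}.

Opt2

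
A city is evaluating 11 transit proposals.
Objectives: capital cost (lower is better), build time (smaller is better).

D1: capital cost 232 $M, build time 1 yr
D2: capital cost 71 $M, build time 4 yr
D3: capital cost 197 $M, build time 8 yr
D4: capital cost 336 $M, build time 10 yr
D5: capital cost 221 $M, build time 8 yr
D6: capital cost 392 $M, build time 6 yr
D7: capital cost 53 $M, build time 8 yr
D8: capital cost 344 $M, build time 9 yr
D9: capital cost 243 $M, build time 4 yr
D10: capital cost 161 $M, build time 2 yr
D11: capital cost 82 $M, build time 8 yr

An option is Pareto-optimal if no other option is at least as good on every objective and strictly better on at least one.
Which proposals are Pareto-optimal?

D1, D2, D7, D10

D1: not dominated (best build time).
D2: not dominated.
D3: dominated by D2 (capital cost 71≤197, build time 4≤8).
D4: dominated by D1 (capital cost 232≤336, build time 1≤10).
D5: dominated by D2 (capital cost 71≤221, build time 4≤8).
D6: dominated by D1 (capital cost 232≤392, build time 1≤6).
D7: not dominated (best capital cost).
D8: dominated by D1 (capital cost 232≤344, build time 1≤9).
D9: dominated by D1 (capital cost 232≤243, build time 1≤4).
D10: not dominated.
D11: dominated by D2 (capital cost 71≤82, build time 4≤8).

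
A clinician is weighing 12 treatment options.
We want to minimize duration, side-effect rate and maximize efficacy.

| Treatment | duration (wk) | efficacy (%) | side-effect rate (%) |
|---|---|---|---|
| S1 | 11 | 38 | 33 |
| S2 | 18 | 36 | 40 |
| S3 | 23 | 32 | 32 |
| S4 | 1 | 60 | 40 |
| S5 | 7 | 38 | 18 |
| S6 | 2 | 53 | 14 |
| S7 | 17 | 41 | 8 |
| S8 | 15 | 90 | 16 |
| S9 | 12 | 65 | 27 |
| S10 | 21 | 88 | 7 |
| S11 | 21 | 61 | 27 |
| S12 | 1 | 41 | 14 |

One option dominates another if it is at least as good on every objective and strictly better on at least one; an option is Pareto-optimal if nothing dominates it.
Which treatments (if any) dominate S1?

S5: duration 7≤11, efficacy 38≥38, side-effect rate 18≤33 — dominates S1.
S6: duration 2≤11, efficacy 53≥38, side-effect rate 14≤33 — dominates S1.
S12: duration 1≤11, efficacy 41≥38, side-effect rate 14≤33 — dominates S1.
Others (S2, S3, S4, S7, S8, S9, S10, S11) are each worse than S1 on at least one objective.

S5, S6, S12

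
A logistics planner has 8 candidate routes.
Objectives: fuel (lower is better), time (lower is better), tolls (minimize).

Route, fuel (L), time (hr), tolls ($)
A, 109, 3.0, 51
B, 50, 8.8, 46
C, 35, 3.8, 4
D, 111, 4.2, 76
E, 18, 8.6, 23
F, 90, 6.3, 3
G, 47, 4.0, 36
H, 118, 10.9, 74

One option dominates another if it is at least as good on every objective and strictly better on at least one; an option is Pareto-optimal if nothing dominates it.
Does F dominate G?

F vs G: F is worse on fuel (90 vs 47), so it does not dominate G.

No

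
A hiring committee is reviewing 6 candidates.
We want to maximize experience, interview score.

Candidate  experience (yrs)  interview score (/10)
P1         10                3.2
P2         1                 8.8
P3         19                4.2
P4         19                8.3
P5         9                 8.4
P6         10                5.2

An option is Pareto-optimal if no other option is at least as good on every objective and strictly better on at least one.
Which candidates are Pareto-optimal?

P1: dominated by P3 (experience 19≥10, interview score 4.2≥3.2).
P2: not dominated (best interview score).
P3: dominated by P4 (experience 19≥19, interview score 8.3≥4.2).
P4: not dominated.
P5: not dominated.
P6: dominated by P4 (experience 19≥10, interview score 8.3≥5.2).

P2, P4, P5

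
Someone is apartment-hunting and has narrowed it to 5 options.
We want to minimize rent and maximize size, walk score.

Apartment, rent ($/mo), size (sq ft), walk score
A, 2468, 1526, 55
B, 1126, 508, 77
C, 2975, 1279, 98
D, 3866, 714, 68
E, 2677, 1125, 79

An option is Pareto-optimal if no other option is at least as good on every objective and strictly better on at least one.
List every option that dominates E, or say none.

none

A: worse on walk score (55 vs 79).
B: worse on size (508 vs 1125).
C: worse on rent (2975 vs 2677).
D: worse on rent (3866 vs 2677).
No option dominates E.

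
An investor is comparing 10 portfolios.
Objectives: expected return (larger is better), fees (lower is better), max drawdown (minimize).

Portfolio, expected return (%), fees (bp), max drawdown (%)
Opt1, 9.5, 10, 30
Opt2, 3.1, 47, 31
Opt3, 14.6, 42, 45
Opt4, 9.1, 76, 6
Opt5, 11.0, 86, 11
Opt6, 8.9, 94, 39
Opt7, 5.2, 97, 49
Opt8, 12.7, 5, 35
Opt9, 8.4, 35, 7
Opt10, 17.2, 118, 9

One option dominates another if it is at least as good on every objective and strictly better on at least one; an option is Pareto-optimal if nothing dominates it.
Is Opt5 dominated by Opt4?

No

Opt4 vs Opt5: Opt4 is worse on expected return (9.1 vs 11.0), so it does not dominate Opt5.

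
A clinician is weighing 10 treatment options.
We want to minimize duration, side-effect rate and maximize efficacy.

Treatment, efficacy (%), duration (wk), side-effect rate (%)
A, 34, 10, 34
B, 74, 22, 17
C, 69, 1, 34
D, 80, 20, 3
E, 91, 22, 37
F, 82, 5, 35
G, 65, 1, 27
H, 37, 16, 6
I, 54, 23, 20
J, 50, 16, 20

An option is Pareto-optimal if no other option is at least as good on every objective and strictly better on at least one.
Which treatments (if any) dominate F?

A: worse on efficacy (34 vs 82).
B: worse on efficacy (74 vs 82).
C: worse on efficacy (69 vs 82).
D: worse on efficacy (80 vs 82).
E: worse on duration (22 vs 5).
G: worse on efficacy (65 vs 82).
H: worse on efficacy (37 vs 82).
I: worse on efficacy (54 vs 82).
J: worse on efficacy (50 vs 82).
No option dominates F.

none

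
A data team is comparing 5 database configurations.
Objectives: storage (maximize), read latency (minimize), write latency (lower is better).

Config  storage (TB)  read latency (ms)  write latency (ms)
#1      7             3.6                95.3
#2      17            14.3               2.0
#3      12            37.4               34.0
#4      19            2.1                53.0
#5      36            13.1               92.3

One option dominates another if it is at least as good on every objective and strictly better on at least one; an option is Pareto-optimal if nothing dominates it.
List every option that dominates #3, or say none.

#2: storage 17≥12, read latency 14.3≤37.4, write latency 2.0≤34.0 — dominates #3.
Others (#1, #4, #5) are each worse than #3 on at least one objective.

#2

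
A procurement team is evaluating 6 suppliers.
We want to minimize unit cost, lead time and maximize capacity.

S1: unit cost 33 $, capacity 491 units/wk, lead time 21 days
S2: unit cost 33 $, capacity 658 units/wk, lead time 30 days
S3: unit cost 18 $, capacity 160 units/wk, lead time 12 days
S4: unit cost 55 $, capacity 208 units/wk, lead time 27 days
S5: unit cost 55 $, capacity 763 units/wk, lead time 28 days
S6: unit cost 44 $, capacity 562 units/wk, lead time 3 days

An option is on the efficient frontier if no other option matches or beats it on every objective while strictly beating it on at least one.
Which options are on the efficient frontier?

S1, S2, S3, S5, S6

S1: not dominated.
S2: not dominated.
S3: not dominated (best unit cost).
S4: dominated by S1 (unit cost 33≤55, capacity 491≥208, lead time 21≤27).
S5: not dominated (best capacity).
S6: not dominated (best lead time).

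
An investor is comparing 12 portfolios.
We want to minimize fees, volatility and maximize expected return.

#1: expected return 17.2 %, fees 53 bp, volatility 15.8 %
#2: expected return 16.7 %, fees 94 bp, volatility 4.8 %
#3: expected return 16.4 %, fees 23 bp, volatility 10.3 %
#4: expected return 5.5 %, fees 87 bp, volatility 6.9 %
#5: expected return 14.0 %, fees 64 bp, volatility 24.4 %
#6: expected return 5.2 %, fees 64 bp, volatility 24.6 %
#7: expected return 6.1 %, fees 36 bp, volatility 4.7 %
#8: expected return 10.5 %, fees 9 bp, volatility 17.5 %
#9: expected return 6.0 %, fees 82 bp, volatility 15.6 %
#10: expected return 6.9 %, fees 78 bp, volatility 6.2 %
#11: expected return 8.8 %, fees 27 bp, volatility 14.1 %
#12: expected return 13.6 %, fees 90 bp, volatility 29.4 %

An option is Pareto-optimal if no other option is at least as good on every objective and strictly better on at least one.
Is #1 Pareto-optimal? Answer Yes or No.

Yes

#2: worse on expected return (16.7 vs 17.2).
#3: worse on expected return (16.4 vs 17.2).
#4: worse on expected return (5.5 vs 17.2).
#5: worse on expected return (14.0 vs 17.2).
#6: worse on expected return (5.2 vs 17.2).
#7: worse on expected return (6.1 vs 17.2).
#8: worse on expected return (10.5 vs 17.2).
#9: worse on expected return (6.0 vs 17.2).
#10: worse on expected return (6.9 vs 17.2).
#11: worse on expected return (8.8 vs 17.2).
#12: worse on expected return (13.6 vs 17.2).
No option is at least as good as #1 on every objective and strictly better on one.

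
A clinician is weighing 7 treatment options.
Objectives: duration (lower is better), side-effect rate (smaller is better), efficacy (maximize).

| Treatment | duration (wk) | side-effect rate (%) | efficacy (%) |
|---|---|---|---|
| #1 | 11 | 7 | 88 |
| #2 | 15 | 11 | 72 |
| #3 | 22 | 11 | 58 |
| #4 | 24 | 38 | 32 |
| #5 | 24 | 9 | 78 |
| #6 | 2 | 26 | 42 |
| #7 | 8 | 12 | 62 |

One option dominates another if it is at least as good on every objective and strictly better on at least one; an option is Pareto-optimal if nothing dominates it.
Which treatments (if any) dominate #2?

#1

#1: duration 11≤15, side-effect rate 7≤11, efficacy 88≥72 — dominates #2.
Others (#3, #4, #5, #6, #7) are each worse than #2 on at least one objective.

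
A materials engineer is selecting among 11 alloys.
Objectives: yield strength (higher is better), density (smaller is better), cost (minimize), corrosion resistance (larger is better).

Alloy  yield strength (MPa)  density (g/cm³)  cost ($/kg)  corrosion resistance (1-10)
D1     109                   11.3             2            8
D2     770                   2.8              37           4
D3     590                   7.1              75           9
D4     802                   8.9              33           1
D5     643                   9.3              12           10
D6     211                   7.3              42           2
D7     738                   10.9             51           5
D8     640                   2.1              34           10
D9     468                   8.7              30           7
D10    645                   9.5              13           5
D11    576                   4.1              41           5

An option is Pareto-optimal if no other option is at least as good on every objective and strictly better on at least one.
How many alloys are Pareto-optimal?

D1: not dominated (best cost).
D2: not dominated.
D3: dominated by D8 (yield strength 640≥590, density 2.1≤7.1, cost 34≤75, corrosion resistance 10≥9).
D4: not dominated (best yield strength).
D5: not dominated.
D6: dominated by D2 (yield strength 770≥211, density 2.8≤7.3, cost 37≤42, corrosion resistance 4≥2).
D7: not dominated.
D8: not dominated (best density).
D9: not dominated.
D10: not dominated.
D11: dominated by D8 (yield strength 640≥576, density 2.1≤4.1, cost 34≤41, corrosion resistance 10≥5).
Pareto-optimal: D1, D2, D4, D5, D7, D8, D9, D10 → 8.

8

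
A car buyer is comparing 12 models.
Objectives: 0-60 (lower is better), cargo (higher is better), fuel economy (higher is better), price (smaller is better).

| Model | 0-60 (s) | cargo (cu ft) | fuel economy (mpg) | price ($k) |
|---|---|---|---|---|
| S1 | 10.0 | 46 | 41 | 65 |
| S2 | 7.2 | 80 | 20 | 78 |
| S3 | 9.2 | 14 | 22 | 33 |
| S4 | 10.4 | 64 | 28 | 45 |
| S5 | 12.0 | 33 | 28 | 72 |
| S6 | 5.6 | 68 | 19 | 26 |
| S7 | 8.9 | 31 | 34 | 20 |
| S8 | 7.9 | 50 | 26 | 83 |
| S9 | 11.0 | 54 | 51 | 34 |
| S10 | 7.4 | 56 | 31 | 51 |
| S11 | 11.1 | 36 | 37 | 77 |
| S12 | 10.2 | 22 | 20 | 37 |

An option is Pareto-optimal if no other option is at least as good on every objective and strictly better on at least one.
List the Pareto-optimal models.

S1, S2, S4, S6, S7, S9, S10

S1: not dominated.
S2: not dominated (best cargo).
S3: dominated by S7 (0-60 8.9≤9.2, cargo 31≥14, fuel economy 34≥22, price 20≤33).
S4: not dominated.
S5: dominated by S1 (0-60 10.0≤12.0, cargo 46≥33, fuel economy 41≥28, price 65≤72).
S6: not dominated (best 0-60).
S7: not dominated (best price).
S8: dominated by S10 (0-60 7.4≤7.9, cargo 56≥50, fuel economy 31≥26, price 51≤83).
S9: not dominated (best fuel economy).
S10: not dominated.
S11: dominated by S1 (0-60 10.0≤11.1, cargo 46≥36, fuel economy 41≥37, price 65≤77).
S12: dominated by S7 (0-60 8.9≤10.2, cargo 31≥22, fuel economy 34≥20, price 20≤37).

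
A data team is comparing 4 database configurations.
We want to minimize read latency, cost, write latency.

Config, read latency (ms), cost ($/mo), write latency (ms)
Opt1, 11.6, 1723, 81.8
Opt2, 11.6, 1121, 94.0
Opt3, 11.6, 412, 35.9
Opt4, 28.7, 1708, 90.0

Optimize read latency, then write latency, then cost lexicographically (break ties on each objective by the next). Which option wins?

Opt3

First minimize read latency: best is 11.6, kept {Opt1, Opt2, Opt3}.
Then minimize write latency: best is 35.9, kept {Opt3}.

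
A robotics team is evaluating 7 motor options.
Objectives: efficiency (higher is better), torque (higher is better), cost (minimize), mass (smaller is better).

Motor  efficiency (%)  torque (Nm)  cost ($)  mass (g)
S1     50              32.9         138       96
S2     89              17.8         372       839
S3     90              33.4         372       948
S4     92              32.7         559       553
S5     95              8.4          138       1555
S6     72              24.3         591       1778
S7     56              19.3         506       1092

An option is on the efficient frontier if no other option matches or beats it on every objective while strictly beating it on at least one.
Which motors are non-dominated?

S1: not dominated (best mass).
S2: not dominated.
S3: not dominated (best torque).
S4: not dominated.
S5: not dominated (best efficiency).
S6: dominated by S3 (efficiency 90≥72, torque 33.4≥24.3, cost 372≤591, mass 948≤1778).
S7: dominated by S3 (efficiency 90≥56, torque 33.4≥19.3, cost 372≤506, mass 948≤1092).

S1, S2, S3, S4, S5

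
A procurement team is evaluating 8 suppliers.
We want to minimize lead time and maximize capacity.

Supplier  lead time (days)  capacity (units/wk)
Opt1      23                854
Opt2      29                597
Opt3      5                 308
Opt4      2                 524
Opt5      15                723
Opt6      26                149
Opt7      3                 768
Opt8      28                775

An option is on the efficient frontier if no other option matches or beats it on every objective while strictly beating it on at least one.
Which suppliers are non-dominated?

Opt1, Opt4, Opt7

Opt1: not dominated (best capacity).
Opt2: dominated by Opt1 (lead time 23≤29, capacity 854≥597).
Opt3: dominated by Opt4 (lead time 2≤5, capacity 524≥308).
Opt4: not dominated (best lead time).
Opt5: dominated by Opt7 (lead time 3≤15, capacity 768≥723).
Opt6: dominated by Opt1 (lead time 23≤26, capacity 854≥149).
Opt7: not dominated.
Opt8: dominated by Opt1 (lead time 23≤28, capacity 854≥775).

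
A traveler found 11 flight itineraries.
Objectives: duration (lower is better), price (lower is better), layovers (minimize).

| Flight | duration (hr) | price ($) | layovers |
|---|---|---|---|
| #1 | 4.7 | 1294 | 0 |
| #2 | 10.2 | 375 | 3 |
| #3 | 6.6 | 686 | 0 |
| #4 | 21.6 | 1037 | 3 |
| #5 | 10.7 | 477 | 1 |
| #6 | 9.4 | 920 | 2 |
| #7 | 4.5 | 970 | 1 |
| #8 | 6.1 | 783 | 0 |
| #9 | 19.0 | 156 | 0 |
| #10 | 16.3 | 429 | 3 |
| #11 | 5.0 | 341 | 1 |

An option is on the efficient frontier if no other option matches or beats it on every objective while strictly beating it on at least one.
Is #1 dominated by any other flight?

No

#2: worse on duration (10.2 vs 4.7).
#3: worse on duration (6.6 vs 4.7).
#4: worse on duration (21.6 vs 4.7).
#5: worse on duration (10.7 vs 4.7).
#6: worse on duration (9.4 vs 4.7).
#7: worse on layovers (1 vs 0).
#8: worse on duration (6.1 vs 4.7).
#9: worse on duration (19.0 vs 4.7).
#10: worse on duration (16.3 vs 4.7).
#11: worse on duration (5.0 vs 4.7).
No option is at least as good as #1 on every objective and strictly better on one.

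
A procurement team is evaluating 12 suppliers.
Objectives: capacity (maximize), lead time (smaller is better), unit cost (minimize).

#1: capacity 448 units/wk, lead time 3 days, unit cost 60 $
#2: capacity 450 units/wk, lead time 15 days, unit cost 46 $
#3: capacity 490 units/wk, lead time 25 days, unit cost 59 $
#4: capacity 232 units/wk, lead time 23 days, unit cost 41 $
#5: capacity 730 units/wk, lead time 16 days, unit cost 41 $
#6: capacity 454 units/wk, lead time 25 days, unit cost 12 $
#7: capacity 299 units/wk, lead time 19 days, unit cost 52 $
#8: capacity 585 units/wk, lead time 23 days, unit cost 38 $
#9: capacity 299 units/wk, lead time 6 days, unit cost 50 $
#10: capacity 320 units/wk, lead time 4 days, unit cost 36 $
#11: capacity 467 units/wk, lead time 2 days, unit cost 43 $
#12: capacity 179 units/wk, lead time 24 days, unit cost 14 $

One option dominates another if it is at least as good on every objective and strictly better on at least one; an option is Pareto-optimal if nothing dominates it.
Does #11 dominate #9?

#11 vs #9: capacity 467≥299, lead time 2≤6, unit cost 43≤50 — #11 is at least as good on every objective with at least one strict improvement.

Yes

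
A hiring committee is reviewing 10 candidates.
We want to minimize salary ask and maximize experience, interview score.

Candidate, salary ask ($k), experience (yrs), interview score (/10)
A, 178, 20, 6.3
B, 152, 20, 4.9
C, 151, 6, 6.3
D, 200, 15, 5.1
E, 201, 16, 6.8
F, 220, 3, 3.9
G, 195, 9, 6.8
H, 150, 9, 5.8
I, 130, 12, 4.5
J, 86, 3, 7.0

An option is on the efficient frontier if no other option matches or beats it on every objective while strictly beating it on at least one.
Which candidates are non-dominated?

A: not dominated.
B: not dominated.
C: not dominated.
D: dominated by A (salary ask 178≤200, experience 20≥15, interview score 6.3≥5.1).
E: not dominated.
F: dominated by A (salary ask 178≤220, experience 20≥3, interview score 6.3≥3.9).
G: not dominated.
H: not dominated.
I: not dominated.
J: not dominated (best salary ask).

A, B, C, E, G, H, I, J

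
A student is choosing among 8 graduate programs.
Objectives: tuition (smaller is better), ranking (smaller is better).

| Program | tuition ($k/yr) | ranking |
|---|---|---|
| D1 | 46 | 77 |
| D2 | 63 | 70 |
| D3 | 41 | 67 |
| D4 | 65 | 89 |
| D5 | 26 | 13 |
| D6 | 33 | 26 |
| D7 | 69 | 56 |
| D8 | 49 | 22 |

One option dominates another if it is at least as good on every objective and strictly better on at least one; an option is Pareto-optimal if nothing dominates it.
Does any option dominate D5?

No

D1: worse on tuition (46 vs 26).
D2: worse on tuition (63 vs 26).
D3: worse on tuition (41 vs 26).
D4: worse on tuition (65 vs 26).
D6: worse on tuition (33 vs 26).
D7: worse on tuition (69 vs 26).
D8: worse on tuition (49 vs 26).
No option is at least as good as D5 on every objective and strictly better on one.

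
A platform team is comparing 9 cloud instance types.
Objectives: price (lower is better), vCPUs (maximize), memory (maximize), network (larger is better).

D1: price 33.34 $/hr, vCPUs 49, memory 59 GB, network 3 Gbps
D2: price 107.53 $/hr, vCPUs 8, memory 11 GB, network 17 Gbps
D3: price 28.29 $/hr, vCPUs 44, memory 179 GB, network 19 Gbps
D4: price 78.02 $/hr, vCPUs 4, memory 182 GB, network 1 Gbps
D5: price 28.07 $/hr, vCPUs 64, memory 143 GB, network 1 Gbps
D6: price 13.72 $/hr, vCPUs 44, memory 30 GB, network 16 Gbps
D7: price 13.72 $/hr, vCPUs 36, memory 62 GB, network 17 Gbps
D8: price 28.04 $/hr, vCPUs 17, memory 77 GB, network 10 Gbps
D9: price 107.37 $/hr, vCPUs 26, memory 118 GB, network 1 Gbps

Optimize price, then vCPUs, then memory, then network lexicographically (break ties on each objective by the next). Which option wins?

D6

First minimize price: best is 13.72, kept {D6, D7}.
Then maximize vCPUs: best is 44, kept {D6}.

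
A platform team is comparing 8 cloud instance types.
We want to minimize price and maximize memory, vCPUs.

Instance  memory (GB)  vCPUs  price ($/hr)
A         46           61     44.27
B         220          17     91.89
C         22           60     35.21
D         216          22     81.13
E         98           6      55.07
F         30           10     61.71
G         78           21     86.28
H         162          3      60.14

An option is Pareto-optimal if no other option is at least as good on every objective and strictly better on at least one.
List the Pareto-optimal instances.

A: not dominated (best vCPUs).
B: not dominated (best memory).
C: not dominated (best price).
D: not dominated.
E: not dominated.
F: dominated by A (memory 46≥30, vCPUs 61≥10, price 44.27≤61.71).
G: dominated by D (memory 216≥78, vCPUs 22≥21, price 81.13≤86.28).
H: not dominated.

A, B, C, D, E, H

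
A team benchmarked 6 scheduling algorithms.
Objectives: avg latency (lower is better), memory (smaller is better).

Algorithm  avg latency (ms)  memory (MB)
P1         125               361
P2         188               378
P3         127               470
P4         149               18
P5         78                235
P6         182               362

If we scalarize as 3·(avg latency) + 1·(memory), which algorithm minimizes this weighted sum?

P1: 3·125 + 1·361 = 736
P2: 3·188 + 1·378 = 942
P3: 3·127 + 1·470 = 851
P4: 3·149 + 1·18 = 465
P5: 3·78 + 1·235 = 469
P6: 3·182 + 1·362 = 908
Lowest: P4 at 465.

P4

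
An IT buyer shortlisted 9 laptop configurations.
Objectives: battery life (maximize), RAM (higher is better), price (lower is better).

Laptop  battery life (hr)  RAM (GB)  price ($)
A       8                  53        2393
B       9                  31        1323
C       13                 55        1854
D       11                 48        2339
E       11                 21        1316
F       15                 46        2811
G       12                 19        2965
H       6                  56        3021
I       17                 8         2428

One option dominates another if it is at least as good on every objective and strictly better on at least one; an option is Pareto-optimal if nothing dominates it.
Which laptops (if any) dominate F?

none

A: worse on battery life (8 vs 15).
B: worse on battery life (9 vs 15).
C: worse on battery life (13 vs 15).
D: worse on battery life (11 vs 15).
E: worse on battery life (11 vs 15).
G: worse on battery life (12 vs 15).
H: worse on battery life (6 vs 15).
I: worse on RAM (8 vs 46).
No option dominates F.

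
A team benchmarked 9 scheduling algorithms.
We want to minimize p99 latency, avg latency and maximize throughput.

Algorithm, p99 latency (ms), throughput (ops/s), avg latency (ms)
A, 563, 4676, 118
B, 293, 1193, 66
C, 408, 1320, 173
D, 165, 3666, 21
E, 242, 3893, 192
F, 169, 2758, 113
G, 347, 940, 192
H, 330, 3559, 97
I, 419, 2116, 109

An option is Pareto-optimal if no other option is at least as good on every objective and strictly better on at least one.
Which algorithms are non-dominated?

A, D, E

A: not dominated (best throughput).
B: dominated by D (p99 latency 165≤293, throughput 3666≥1193, avg latency 21≤66).
C: dominated by D (p99 latency 165≤408, throughput 3666≥1320, avg latency 21≤173).
D: not dominated (best p99 latency).
E: not dominated.
F: dominated by D (p99 latency 165≤169, throughput 3666≥2758, avg latency 21≤113).
G: dominated by B (p99 latency 293≤347, throughput 1193≥940, avg latency 66≤192).
H: dominated by D (p99 latency 165≤330, throughput 3666≥3559, avg latency 21≤97).
I: dominated by D (p99 latency 165≤419, throughput 3666≥2116, avg latency 21≤109).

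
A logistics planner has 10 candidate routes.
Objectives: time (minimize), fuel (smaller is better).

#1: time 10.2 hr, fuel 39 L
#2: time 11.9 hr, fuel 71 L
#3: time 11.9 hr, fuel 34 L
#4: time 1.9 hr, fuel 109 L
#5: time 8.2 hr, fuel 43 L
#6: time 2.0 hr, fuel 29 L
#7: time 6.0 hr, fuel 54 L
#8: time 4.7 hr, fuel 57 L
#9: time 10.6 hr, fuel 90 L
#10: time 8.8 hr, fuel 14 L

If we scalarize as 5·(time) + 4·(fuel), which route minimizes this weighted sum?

#10

#1: 5·10.2 + 4·39 = 207.0
#2: 5·11.9 + 4·71 = 343.5
#3: 5·11.9 + 4·34 = 195.5
#4: 5·1.9 + 4·109 = 445.5
#5: 5·8.2 + 4·43 = 213.0
#6: 5·2.0 + 4·29 = 126.0
#7: 5·6.0 + 4·54 = 246.0
#8: 5·4.7 + 4·57 = 251.5
#9: 5·10.6 + 4·90 = 413.0
#10: 5·8.8 + 4·14 = 100.0
Lowest: #10 at 100.0.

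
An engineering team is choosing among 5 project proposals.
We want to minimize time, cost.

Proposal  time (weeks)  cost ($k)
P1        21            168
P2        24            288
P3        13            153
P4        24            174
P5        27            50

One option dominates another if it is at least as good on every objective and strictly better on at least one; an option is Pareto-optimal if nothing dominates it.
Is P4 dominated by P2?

No

P2 vs P4: P2 is worse on cost (288 vs 174), so it does not dominate P4.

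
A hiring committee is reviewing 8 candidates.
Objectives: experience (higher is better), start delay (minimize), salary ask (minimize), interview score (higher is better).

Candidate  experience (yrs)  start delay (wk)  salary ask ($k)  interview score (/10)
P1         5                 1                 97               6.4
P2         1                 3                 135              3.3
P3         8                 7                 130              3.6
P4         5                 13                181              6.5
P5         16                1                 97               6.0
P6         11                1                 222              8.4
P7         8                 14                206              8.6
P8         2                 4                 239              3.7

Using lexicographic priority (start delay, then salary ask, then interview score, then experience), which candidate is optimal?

First minimize start delay: best is 1, kept {P1, P5, P6}.
Then minimize salary ask: best is 97, kept {P1, P5}.
Then maximize interview score: best is 6.4, kept {P1}.

P1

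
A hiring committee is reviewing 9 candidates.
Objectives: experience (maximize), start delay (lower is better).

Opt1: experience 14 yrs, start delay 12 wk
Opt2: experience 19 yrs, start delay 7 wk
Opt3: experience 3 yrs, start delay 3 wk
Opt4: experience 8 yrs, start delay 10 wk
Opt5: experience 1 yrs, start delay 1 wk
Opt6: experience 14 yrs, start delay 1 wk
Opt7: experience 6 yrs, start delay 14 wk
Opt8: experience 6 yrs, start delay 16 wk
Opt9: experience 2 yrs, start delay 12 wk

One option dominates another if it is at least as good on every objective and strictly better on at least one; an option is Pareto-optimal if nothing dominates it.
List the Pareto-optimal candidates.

Opt1: dominated by Opt2 (experience 19≥14, start delay 7≤12).
Opt2: not dominated (best experience).
Opt3: dominated by Opt6 (experience 14≥3, start delay 1≤3).
Opt4: dominated by Opt2 (experience 19≥8, start delay 7≤10).
Opt5: dominated by Opt6 (experience 14≥1, start delay 1≤1).
Opt6: not dominated.
Opt7: dominated by Opt1 (experience 14≥6, start delay 12≤14).
Opt8: dominated by Opt1 (experience 14≥6, start delay 12≤16).
Opt9: dominated by Opt1 (experience 14≥2, start delay 12≤12).

Opt2, Opt6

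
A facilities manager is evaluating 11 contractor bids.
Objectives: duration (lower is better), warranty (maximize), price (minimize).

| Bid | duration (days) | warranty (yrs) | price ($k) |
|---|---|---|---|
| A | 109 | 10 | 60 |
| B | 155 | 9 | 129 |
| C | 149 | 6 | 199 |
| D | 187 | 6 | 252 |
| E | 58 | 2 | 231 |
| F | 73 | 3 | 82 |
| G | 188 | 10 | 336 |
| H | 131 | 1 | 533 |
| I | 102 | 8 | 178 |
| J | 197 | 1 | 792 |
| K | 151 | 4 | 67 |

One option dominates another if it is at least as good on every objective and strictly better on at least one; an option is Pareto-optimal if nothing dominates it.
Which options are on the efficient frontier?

A, E, F, I

A: not dominated (best price).
B: dominated by A (duration 109≤155, warranty 10≥9, price 60≤129).
C: dominated by A (duration 109≤149, warranty 10≥6, price 60≤199).
D: dominated by A (duration 109≤187, warranty 10≥6, price 60≤252).
E: not dominated (best duration).
F: not dominated.
G: dominated by A (duration 109≤188, warranty 10≥10, price 60≤336).
H: dominated by A (duration 109≤131, warranty 10≥1, price 60≤533).
I: not dominated.
J: dominated by A (duration 109≤197, warranty 10≥1, price 60≤792).
K: dominated by A (duration 109≤151, warranty 10≥4, price 60≤67).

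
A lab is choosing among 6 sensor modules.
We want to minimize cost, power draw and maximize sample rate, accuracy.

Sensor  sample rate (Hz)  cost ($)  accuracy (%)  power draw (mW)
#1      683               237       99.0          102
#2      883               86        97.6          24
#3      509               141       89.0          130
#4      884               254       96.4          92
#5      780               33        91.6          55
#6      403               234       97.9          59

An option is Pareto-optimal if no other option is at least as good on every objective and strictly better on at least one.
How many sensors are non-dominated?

#1: not dominated (best accuracy).
#2: not dominated (best power draw).
#3: dominated by #2 (sample rate 883≥509, cost 86≤141, accuracy 97.6≥89.0, power draw 24≤130).
#4: not dominated (best sample rate).
#5: not dominated (best cost).
#6: not dominated.
Pareto-optimal: #1, #2, #4, #5, #6 → 5.

5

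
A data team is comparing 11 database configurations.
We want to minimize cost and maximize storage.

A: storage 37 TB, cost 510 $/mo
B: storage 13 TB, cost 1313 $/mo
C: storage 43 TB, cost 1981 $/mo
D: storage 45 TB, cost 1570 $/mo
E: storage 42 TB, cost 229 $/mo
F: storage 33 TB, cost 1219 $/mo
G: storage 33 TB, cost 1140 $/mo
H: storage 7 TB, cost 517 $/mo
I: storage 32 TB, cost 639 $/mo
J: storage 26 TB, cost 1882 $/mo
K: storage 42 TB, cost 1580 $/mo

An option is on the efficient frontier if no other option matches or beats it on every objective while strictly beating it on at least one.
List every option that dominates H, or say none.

A, E

A: storage 37≥7, cost 510≤517 — dominates H.
E: storage 42≥7, cost 229≤517 — dominates H.
Others (B, C, D, F, G, I, J, K) are each worse than H on at least one objective.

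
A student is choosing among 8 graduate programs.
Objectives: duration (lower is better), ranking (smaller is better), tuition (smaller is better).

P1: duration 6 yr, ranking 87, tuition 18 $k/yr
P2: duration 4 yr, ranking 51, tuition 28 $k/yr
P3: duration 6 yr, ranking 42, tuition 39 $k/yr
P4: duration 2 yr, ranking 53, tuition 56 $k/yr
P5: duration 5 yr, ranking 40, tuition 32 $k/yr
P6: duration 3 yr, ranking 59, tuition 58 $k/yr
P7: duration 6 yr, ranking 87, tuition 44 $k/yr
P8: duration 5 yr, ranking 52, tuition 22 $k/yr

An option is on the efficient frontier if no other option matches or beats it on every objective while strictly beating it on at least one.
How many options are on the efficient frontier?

P1: not dominated (best tuition).
P2: not dominated.
P3: dominated by P5 (duration 5≤6, ranking 40≤42, tuition 32≤39).
P4: not dominated (best duration).
P5: not dominated (best ranking).
P6: dominated by P4 (duration 2≤3, ranking 53≤59, tuition 56≤58).
P7: dominated by P1 (duration 6≤6, ranking 87≤87, tuition 18≤44).
P8: not dominated.
Pareto-optimal: P1, P2, P4, P5, P8 → 5.

5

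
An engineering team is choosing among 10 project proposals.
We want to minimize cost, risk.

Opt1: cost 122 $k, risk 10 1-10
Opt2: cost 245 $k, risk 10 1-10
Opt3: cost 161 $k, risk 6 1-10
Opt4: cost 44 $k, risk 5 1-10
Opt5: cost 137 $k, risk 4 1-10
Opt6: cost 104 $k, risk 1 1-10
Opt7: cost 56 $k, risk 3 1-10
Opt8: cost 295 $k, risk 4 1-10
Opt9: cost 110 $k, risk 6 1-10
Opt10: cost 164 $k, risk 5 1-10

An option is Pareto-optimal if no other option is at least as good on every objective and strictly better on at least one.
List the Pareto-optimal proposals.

Opt4, Opt6, Opt7

Opt1: dominated by Opt4 (cost 44≤122, risk 5≤10).
Opt2: dominated by Opt1 (cost 122≤245, risk 10≤10).
Opt3: dominated by Opt4 (cost 44≤161, risk 5≤6).
Opt4: not dominated (best cost).
Opt5: dominated by Opt6 (cost 104≤137, risk 1≤4).
Opt6: not dominated (best risk).
Opt7: not dominated.
Opt8: dominated by Opt5 (cost 137≤295, risk 4≤4).
Opt9: dominated by Opt4 (cost 44≤110, risk 5≤6).
Opt10: dominated by Opt4 (cost 44≤164, risk 5≤5).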